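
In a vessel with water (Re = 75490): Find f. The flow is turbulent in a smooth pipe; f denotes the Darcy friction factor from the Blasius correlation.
Formula: f = \frac{0.316}{Re^{0.25}}
f = 0.316/75490^0.25 = 0.01906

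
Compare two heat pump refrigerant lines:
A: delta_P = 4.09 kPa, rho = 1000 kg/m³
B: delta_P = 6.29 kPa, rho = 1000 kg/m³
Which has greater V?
V(A) = 2.86 m/s, V(B) = 3.547 m/s. Answer: B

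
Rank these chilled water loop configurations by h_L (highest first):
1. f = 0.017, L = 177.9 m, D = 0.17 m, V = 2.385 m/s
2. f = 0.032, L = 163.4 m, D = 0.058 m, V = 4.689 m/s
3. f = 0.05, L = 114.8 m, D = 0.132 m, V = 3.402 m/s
Case 1: h_L = 5.158 m
Case 2: h_L = 101 m
Case 3: h_L = 25.65 m
Ranking (highest first): 2, 3, 1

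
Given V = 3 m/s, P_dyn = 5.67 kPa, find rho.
Formula: P_{dyn} = \frac{1}{2} \rho V^2
Substituting knowns: 5.67 = 0.5·rho·3²/1000
Solving for rho: rho = 2·(5.67·1000)/3² = 1260 kg/m³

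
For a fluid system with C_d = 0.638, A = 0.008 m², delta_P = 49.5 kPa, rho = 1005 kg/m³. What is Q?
Formula: Q = C_d A \sqrt{\frac{2 \Delta P}{\rho}}
Q = 0.638·0.008·√(2·(49.5·1000)/1005)·1000 = 50.66 L/s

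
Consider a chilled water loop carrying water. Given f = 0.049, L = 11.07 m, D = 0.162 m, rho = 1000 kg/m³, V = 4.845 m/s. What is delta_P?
Formula: \Delta P = f \frac{L}{D} \frac{\rho V^2}{2}
delta_P = 0.049·(11.07/0.162)·0.5·1000·4.845²/1000 = 39.3 kPa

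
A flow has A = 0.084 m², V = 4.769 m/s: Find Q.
Formula: Q = A V
Q = 0.084·4.769·1000 = 400.6 L/s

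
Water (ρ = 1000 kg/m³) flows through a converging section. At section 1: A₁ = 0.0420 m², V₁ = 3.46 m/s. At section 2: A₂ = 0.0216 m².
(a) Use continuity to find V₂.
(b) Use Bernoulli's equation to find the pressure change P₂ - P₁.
(a) Continuity: A₁V₁=A₂V₂ -> V₂=A₁V₁/A₂=0.0420*3.46/0.0216=6.73 m/s
(b) Bernoulli: P₂-P₁=0.5*rho*(V₁^2-V₂^2)/1000=0.5*1000*(3.46^2-6.73^2)/1000=-16.66 kPa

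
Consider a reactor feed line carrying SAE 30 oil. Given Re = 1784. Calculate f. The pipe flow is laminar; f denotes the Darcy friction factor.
Formula: f = \frac{64}{Re}
f = 64/1784 = 0.03587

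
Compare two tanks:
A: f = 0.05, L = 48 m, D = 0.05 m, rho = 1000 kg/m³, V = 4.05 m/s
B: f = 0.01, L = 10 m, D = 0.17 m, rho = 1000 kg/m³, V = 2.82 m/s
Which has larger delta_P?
delta_P(A) = 393.7 kPa, delta_P(B) = 2.339 kPa. Answer: A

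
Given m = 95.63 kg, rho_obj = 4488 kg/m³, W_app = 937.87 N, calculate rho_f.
Formula: W_{app} = mg\left(1 - \frac{\rho_f}{\rho_{obj}}\right)
Substituting knowns: 937.87 = 95.63·9.81·(1 − rho_f/4488)
Solving for rho_f: rho_f = 4488·(1 − 937.87/(95.63·9.81)) = 1.245 kg/m³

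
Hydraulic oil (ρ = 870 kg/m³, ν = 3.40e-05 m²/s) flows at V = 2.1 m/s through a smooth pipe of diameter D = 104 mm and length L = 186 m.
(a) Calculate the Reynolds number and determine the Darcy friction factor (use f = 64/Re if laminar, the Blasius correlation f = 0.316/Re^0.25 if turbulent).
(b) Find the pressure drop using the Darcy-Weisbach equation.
(a) Re = V·D/ν = 2.1·0.104/3.40e-05 = 6423.5 → turbulent (Re > 4000); f = 0.316/Re^0.25 = 0.316/6423.5^0.25 = 0.035298
(b) Darcy-Weisbach: ΔP = f·(L/D)·½ρV²/1000 = 0.035298·(186/0.104)·½·870·2.1²/1000 = 121.1 kPa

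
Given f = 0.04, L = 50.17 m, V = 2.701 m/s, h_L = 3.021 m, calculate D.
Formula: h_L = f \frac{L}{D} \frac{V^2}{2g}
Substituting knowns: 3.021 = 0.04·(50.17/D)·2.701²/(2·9.81)
Solving for D: D = 0.04·50.17·2.701²/(2·9.81·3.021) = 0.247 m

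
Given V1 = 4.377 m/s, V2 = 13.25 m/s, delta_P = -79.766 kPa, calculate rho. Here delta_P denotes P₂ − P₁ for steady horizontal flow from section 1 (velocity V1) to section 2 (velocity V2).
Formula: \Delta P = \frac{1}{2} \rho (V_1^2 - V_2^2)
Substituting knowns: -79.766 = 0.5·rho·(4.377² − 13.25²)/1000
Solving for rho: rho = 2·(-79.766·1000)/(4.377² − 13.25²) = 1020 kg/m³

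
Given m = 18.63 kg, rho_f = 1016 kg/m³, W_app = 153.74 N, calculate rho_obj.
Formula: W_{app} = mg\left(1 - \frac{\rho_f}{\rho_{obj}}\right)
Substituting knowns: 153.74 = 18.63·9.81·(1 − 1016/rho_obj)
Solving for rho_obj: rho_obj = 1016/(1 − 153.74/(18.63·9.81)) = 6398 kg/m³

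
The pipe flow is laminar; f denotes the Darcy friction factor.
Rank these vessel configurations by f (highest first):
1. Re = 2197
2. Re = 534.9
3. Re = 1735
Case 1: f = 0.02913
Case 2: f = 0.1196
Case 3: f = 0.03689
Ranking (highest first): 2, 3, 1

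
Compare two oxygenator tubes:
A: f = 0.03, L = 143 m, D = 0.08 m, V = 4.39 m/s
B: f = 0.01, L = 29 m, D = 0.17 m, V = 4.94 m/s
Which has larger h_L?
h_L(A) = 52.67 m, h_L(B) = 2.122 m. Answer: A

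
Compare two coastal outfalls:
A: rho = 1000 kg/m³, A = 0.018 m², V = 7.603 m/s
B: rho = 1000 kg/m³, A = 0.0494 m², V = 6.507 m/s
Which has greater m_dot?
m_dot(A) = 136.9 kg/s, m_dot(B) = 321.4 kg/s. Answer: B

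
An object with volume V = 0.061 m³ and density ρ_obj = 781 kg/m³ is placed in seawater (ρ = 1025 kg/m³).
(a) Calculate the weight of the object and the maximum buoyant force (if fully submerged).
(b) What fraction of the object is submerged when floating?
(a) W=rho_obj*g*V=781*9.81*0.061=467.4 N; F_B(max)=rho*g*V=1025*9.81*0.061=613.4 N
(b) Floating fraction=rho_obj/rho=781/1025=0.762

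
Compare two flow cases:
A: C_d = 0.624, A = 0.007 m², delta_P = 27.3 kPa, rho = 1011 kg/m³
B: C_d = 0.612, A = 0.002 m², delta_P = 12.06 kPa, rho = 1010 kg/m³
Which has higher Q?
Q(A) = 32.1 L/s, Q(B) = 5.981 L/s. Answer: A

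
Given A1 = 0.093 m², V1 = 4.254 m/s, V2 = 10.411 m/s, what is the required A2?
Formula: V_2 = \frac{A_1 V_1}{A_2}
Substituting knowns: 10.411 = 0.093·4.254/A2
Solving for A2: A2 = 0.093·4.254/10.411 = 0.038 m²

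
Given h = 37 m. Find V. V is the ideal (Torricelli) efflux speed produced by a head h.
Formula: V = \sqrt{2 g h}
V = √(2·9.81·37) = 26.94 m/s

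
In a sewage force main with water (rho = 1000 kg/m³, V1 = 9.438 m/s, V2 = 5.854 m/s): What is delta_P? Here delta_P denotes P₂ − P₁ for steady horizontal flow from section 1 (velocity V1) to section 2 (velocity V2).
Formula: \Delta P = \frac{1}{2} \rho (V_1^2 - V_2^2)
delta_P = 0.5·1000·(9.438² − 5.854²)/1000 = 27.4 kPa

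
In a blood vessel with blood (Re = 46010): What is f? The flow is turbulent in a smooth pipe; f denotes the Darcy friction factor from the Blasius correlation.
Formula: f = \frac{0.316}{Re^{0.25}}
f = 0.316/46010^0.25 = 0.02158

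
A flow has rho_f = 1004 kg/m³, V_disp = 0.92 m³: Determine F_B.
Formula: F_B = \rho_f g V_{disp}
F_B = 1004·9.81·0.92 = 9061 N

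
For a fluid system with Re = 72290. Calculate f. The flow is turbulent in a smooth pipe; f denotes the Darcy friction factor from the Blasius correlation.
Formula: f = \frac{0.316}{Re^{0.25}}
f = 0.316/72290^0.25 = 0.01927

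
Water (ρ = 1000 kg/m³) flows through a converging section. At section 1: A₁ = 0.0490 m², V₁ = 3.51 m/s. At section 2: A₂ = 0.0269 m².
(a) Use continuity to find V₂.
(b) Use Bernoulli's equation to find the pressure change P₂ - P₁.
(a) Continuity: A₁V₁=A₂V₂ -> V₂=A₁V₁/A₂=0.0490*3.51/0.0269=6.39 m/s
(b) Bernoulli: P₂-P₁=0.5*rho*(V₁^2-V₂^2)/1000=0.5*1000*(3.51^2-6.39^2)/1000=-14.26 kPa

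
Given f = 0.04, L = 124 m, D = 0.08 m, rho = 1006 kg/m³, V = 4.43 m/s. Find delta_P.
Formula: \Delta P = f \frac{L}{D} \frac{\rho V^2}{2}
delta_P = 0.04·(124/0.08)·0.5·1006·4.43²/1000 = 612 kPa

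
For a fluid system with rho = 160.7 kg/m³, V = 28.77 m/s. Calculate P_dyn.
Formula: P_{dyn} = \frac{1}{2} \rho V^2
P_dyn = 0.5·160.7·28.77²/1000 = 66.51 kPa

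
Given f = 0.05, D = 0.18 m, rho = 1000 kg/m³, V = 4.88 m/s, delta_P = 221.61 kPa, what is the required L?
Formula: \Delta P = f \frac{L}{D} \frac{\rho V^2}{2}
Substituting knowns: 221.61 = 0.05·(L/0.18)·0.5·1000·4.88²/1000
Solving for L: L = (221.61·1000)·0.18/(0.05·0.5·1000·4.88²) = 67 m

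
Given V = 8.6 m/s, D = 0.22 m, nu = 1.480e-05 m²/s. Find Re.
Formula: Re = \frac{V D}{\nu}
Re = 8.6·0.22/1.480e-05 = 127838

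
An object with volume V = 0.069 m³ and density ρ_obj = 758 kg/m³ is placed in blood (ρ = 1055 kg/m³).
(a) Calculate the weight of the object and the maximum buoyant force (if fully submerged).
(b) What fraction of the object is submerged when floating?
(a) W=rho_obj*g*V=758*9.81*0.069=513.1 N; F_B(max)=rho*g*V=1055*9.81*0.069=714.1 N
(b) Floating fraction=rho_obj/rho=758/1055=0.718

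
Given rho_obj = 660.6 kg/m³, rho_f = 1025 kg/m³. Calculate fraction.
Formula: f_{sub} = \frac{\rho_{obj}}{\rho_f}
fraction = 660.6/1025 = 0.6445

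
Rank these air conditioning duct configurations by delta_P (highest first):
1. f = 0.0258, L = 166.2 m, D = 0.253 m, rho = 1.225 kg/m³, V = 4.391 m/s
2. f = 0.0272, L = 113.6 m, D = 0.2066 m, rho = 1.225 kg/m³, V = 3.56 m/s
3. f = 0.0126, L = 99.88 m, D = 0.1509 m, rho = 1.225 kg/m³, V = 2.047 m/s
Case 1: delta_P = 0.2002 kPa
Case 2: delta_P = 0.1161 kPa
Case 3: delta_P = 0.0214 kPa
Ranking (highest first): 1, 2, 3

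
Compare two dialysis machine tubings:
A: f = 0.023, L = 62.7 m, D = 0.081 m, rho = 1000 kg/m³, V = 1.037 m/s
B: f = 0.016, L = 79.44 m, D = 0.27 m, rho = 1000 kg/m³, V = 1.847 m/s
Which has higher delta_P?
delta_P(A) = 9.573 kPa, delta_P(B) = 8.03 kPa. Answer: A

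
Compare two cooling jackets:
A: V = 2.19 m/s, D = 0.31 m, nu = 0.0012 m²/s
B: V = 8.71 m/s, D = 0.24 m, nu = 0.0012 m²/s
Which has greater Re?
Re(A) = 565.8, Re(B) = 1742. Answer: B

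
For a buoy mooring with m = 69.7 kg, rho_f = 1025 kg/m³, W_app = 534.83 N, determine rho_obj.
Formula: W_{app} = mg\left(1 - \frac{\rho_f}{\rho_{obj}}\right)
Substituting knowns: 534.83 = 69.7·9.81·(1 − 1025/rho_obj)
Solving for rho_obj: rho_obj = 1025/(1 − 534.83/(69.7·9.81)) = 4706 kg/m³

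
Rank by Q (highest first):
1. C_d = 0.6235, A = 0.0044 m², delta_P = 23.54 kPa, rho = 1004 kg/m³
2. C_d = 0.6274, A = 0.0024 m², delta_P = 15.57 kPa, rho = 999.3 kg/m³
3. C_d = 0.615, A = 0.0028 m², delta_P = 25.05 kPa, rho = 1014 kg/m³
Case 1: Q = 18.79 L/s
Case 2: Q = 8.406 L/s
Case 3: Q = 12.1 L/s
Ranking (highest first): 1, 3, 2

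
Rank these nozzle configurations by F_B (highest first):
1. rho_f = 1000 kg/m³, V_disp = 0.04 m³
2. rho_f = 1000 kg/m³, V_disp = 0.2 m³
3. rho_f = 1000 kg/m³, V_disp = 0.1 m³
Case 1: F_B = 392.4 N
Case 2: F_B = 1962 N
Case 3: F_B = 981 N
Ranking (highest first): 2, 3, 1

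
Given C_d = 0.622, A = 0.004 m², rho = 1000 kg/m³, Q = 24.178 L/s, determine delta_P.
Formula: Q = C_d A \sqrt{\frac{2 \Delta P}{\rho}}
Substituting knowns: 24.178 = 0.622·0.004·√(2·(delta_P·1000)/1000)·1000
Solving for delta_P: delta_P = ((24.178/1000)/(0.622·0.004))²·1000/2/1000 = 47.22 kPa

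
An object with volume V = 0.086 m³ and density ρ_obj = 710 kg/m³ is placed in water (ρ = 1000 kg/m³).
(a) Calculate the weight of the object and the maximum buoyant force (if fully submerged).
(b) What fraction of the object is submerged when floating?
(a) W=rho_obj*g*V=710*9.81*0.086=599.0 N; F_B(max)=rho*g*V=1000*9.81*0.086=843.7 N
(b) Floating fraction=rho_obj/rho=710/1000=0.710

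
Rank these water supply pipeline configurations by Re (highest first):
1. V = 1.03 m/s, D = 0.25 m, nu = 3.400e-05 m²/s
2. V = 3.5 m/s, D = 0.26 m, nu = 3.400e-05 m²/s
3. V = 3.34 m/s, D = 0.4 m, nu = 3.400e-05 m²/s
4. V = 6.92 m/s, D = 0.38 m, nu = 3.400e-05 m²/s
Case 1: Re = 7574
Case 2: Re = 26765
Case 3: Re = 39294
Case 4: Re = 77341
Ranking (highest first): 4, 3, 2, 1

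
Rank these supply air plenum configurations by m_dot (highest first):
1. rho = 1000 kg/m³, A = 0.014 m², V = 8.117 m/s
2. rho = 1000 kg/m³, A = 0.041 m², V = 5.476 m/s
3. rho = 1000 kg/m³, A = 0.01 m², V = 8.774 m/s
Case 1: m_dot = 113.6 kg/s
Case 2: m_dot = 224.5 kg/s
Case 3: m_dot = 87.74 kg/s
Ranking (highest first): 2, 1, 3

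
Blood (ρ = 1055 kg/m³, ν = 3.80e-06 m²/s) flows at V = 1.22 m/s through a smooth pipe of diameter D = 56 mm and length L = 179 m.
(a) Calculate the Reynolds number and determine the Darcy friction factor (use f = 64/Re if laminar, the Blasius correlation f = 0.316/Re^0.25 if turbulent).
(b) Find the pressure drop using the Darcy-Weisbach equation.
(a) Re = V·D/ν = 1.22·0.056/3.80e-06 = 17979 → turbulent (Re > 4000); f = 0.316/Re^0.25 = 0.316/17979^0.25 = 0.02729
(b) Darcy-Weisbach: ΔP = f·(L/D)·½ρV²/1000 = 0.02729·(179/0.056)·½·1055·1.22²/1000 = 68.49 kPa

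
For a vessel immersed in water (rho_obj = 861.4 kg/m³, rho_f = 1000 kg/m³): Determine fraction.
Formula: f_{sub} = \frac{\rho_{obj}}{\rho_f}
fraction = 861.4/1000 = 0.8614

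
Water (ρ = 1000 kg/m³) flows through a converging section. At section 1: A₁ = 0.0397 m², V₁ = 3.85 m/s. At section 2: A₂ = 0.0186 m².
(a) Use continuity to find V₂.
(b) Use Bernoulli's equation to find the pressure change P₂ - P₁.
(a) Continuity: A₁V₁=A₂V₂ -> V₂=A₁V₁/A₂=0.0397*3.85/0.0186=8.22 m/s
(b) Bernoulli: P₂-P₁=0.5*rho*(V₁^2-V₂^2)/1000=0.5*1000*(3.85^2-8.22^2)/1000=-26.37 kPa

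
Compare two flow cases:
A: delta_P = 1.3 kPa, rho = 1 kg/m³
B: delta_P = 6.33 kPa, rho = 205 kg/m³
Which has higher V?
V(A) = 50.99 m/s, V(B) = 7.859 m/s. Answer: A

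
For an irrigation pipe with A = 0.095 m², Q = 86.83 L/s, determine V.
Formula: Q = A V
Substituting knowns: 86.83 = 0.095·V·1000
Solving for V: V = (86.83/1000)/0.095 = 0.914 m/s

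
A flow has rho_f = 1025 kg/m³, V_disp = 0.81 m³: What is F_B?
Formula: F_B = \rho_f g V_{disp}
F_B = 1025·9.81·0.81 = 8145 N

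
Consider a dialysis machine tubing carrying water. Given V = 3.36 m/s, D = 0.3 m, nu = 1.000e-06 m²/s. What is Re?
Formula: Re = \frac{V D}{\nu}
Re = 3.36·0.3/1.000e-06 = 1.008e+06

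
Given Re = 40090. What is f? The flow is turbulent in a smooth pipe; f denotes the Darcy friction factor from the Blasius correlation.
Formula: f = \frac{0.316}{Re^{0.25}}
f = 0.316/40090^0.25 = 0.02233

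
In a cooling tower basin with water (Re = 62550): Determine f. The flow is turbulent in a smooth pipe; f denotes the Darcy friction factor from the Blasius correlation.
Formula: f = \frac{0.316}{Re^{0.25}}
f = 0.316/62550^0.25 = 0.01998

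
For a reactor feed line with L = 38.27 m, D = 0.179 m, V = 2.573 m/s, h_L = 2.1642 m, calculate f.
Formula: h_L = f \frac{L}{D} \frac{V^2}{2g}
Substituting knowns: 2.1642 = f·(38.27/0.179)·2.573²/(2·9.81)
Solving for f: f = 2.1642·2·9.81/((38.27/0.179)·2.573²) = 0.03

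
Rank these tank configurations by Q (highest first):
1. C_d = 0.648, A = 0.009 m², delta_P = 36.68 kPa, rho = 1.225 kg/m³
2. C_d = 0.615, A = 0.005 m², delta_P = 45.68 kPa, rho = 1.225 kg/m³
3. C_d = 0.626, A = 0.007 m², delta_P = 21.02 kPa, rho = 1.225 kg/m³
Case 1: Q = 1427 L/s
Case 2: Q = 839.8 L/s
Case 3: Q = 811.8 L/s
Ranking (highest first): 1, 2, 3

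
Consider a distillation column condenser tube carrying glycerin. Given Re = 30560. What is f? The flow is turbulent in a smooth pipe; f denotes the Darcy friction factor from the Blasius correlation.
Formula: f = \frac{0.316}{Re^{0.25}}
f = 0.316/30560^0.25 = 0.0239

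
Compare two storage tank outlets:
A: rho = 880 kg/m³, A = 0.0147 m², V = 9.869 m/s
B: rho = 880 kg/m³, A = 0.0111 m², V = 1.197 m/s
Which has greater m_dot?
m_dot(A) = 127.7 kg/s, m_dot(B) = 11.69 kg/s. Answer: A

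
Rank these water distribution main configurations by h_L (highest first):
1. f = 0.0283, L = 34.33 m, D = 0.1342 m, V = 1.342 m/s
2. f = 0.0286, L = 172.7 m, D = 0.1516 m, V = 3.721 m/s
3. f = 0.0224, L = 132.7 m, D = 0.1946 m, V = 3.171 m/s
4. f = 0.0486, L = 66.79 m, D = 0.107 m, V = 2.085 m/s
Case 1: h_L = 0.6645 m
Case 2: h_L = 22.99 m
Case 3: h_L = 7.828 m
Case 4: h_L = 6.722 m
Ranking (highest first): 2, 3, 4, 1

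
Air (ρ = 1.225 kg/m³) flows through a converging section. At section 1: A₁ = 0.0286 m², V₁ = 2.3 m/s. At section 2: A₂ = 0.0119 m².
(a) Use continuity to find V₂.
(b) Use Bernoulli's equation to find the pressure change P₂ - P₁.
(a) Continuity: A₁V₁=A₂V₂ -> V₂=A₁V₁/A₂=0.0286*2.3/0.0119=5.53 m/s
(b) Bernoulli: P₂-P₁=0.5*rho*(V₁^2-V₂^2)/1000=0.5*1.225*(2.3^2-5.53^2)/1000=-0.01549 kPa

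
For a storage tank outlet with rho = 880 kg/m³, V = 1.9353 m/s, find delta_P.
Formula: V = \sqrt{\frac{2 \Delta P}{\rho}}
Substituting knowns: 1.9353 = √(2·(delta_P·1000)/880)
Solving for delta_P: delta_P = 1.9353²·880/2/1000 = 1.648 kPa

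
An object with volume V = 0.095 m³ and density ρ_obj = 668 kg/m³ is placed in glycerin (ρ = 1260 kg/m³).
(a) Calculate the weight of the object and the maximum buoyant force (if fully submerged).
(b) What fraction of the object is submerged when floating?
(a) W=rho_obj*g*V=668*9.81*0.095=622.5 N; F_B(max)=rho*g*V=1260*9.81*0.095=1174.3 N
(b) Floating fraction=rho_obj/rho=668/1260=0.530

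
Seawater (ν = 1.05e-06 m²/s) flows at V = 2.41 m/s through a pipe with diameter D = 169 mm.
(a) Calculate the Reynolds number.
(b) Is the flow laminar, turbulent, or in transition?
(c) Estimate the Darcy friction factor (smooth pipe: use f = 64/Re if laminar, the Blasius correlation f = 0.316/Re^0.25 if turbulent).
(a) Re = V·D/ν = 2.41·0.169/1.05e-06 = 387900
(b) Flow regime: turbulent (Re > 4000)
(c) Friction factor: f = 0.316/Re^0.25 = 0.316/387900^0.25 = 0.01266 (Blasius is strictly valid for Re ≲ 1e5; used here as the smooth-pipe estimate the problem specifies)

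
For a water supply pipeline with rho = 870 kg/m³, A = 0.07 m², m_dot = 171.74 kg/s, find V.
Formula: \dot{m} = \rho A V
Substituting knowns: 171.74 = 870·0.07·V
Solving for V: V = 171.74/(870·0.07) = 2.82 m/s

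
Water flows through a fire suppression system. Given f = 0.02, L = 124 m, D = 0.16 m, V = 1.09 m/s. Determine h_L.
Formula: h_L = f \frac{L}{D} \frac{V^2}{2g}
h_L = 0.02·(124/0.16)·1.09²/(2·9.81) = 0.9386 m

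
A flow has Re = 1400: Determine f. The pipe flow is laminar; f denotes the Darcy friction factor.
Formula: f = \frac{64}{Re}
f = 64/1400 = 0.04571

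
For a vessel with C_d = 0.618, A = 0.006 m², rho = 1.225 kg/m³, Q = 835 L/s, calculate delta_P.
Formula: Q = C_d A \sqrt{\frac{2 \Delta P}{\rho}}
Substituting knowns: 835 = 0.618·0.006·√(2·(delta_P·1000)/1.225)·1000
Solving for delta_P: delta_P = ((835/1000)/(0.618·0.006))²·1.225/2/1000 = 31.06 kPa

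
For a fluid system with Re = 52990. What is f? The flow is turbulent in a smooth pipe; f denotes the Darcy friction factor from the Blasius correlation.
Formula: f = \frac{0.316}{Re^{0.25}}
f = 0.316/52990^0.25 = 0.02083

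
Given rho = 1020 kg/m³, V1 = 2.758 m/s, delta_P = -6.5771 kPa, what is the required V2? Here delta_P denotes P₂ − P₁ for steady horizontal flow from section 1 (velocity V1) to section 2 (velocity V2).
Formula: \Delta P = \frac{1}{2} \rho (V_1^2 - V_2^2)
Substituting knowns: -6.5771 = 0.5·1020·(2.758² − V2²)/1000
Solving for V2: V2 = √(2.758² − 2·(-6.5771·1000)/1020) = 4.528 m/s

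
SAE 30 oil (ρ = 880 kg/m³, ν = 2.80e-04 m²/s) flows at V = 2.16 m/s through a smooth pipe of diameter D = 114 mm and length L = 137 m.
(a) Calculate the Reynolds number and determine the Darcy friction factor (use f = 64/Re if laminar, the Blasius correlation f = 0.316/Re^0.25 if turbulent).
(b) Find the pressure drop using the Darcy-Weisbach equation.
(a) Re = V·D/ν = 2.16·0.114/2.80e-04 = 879.43 → laminar (Re < 2300); f = 64/Re = 64/879.43 = 0.072774
(b) Darcy-Weisbach: ΔP = f·(L/D)·½ρV²/1000 = 0.072774·(137/0.114)·½·880·2.16²/1000 = 179.5 kPa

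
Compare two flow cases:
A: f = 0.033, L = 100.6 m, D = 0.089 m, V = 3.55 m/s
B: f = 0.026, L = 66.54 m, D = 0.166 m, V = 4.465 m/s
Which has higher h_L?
h_L(A) = 23.96 m, h_L(B) = 10.59 m. Answer: A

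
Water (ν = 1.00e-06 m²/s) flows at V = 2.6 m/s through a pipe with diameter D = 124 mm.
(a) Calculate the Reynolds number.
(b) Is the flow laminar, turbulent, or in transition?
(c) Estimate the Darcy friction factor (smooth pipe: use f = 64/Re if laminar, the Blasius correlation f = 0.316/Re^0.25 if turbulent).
(a) Re = V·D/ν = 2.6·0.124/1.00e-06 = 322400
(b) Flow regime: turbulent (Re > 4000)
(c) Friction factor: f = 0.316/Re^0.25 = 0.316/322400^0.25 = 0.01326 (Blasius is strictly valid for Re ≲ 1e5; used here as the smooth-pipe estimate the problem specifies)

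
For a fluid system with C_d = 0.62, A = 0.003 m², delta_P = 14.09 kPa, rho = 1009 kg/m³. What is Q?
Formula: Q = C_d A \sqrt{\frac{2 \Delta P}{\rho}}
Q = 0.62·0.003·√(2·(14.09·1000)/1009)·1000 = 9.83 L/s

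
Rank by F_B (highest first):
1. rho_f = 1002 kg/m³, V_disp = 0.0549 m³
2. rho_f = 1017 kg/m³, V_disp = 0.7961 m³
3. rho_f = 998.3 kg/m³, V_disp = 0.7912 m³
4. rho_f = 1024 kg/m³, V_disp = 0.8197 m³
Case 1: F_B = 539.6 N
Case 2: F_B = 7943 N
Case 3: F_B = 7748 N
Case 4: F_B = 8234 N
Ranking (highest first): 4, 2, 3, 1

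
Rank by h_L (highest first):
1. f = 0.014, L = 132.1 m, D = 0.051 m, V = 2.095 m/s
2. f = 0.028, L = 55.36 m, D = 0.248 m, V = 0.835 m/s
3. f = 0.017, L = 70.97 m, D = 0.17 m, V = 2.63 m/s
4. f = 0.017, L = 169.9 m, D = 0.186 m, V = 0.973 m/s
Case 1: h_L = 8.112 m
Case 2: h_L = 0.2221 m
Case 3: h_L = 2.502 m
Case 4: h_L = 0.7493 m
Ranking (highest first): 1, 3, 4, 2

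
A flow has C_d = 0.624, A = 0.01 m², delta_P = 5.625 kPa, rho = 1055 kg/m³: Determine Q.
Formula: Q = C_d A \sqrt{\frac{2 \Delta P}{\rho}}
Q = 0.624·0.01·√(2·(5.625·1000)/1055)·1000 = 20.38 L/s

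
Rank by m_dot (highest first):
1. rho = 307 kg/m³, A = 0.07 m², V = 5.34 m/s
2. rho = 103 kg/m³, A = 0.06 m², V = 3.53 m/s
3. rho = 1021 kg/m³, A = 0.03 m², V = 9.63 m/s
Case 1: m_dot = 114.8 kg/s
Case 2: m_dot = 21.82 kg/s
Case 3: m_dot = 295 kg/s
Ranking (highest first): 3, 1, 2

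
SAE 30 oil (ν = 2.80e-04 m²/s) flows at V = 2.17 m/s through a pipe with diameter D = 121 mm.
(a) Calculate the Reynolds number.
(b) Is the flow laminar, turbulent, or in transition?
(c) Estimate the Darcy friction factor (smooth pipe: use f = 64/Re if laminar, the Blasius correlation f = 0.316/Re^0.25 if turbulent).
(a) Re = V·D/ν = 2.17·0.121/2.80e-04 = 937.75
(b) Flow regime: laminar (Re < 2300)
(c) Friction factor: f = 64/Re = 64/937.75 = 0.06825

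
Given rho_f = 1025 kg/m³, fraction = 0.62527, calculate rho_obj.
Formula: f_{sub} = \frac{\rho_{obj}}{\rho_f}
Substituting knowns: 0.62527 = rho_obj/1025
Solving for rho_obj: rho_obj = 0.62527·1025 = 640.9 kg/m³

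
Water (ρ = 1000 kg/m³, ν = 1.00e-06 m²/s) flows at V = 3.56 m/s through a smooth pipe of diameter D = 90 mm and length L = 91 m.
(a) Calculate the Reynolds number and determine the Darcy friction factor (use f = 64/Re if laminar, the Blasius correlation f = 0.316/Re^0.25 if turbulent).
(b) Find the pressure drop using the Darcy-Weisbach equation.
(a) Re = V·D/ν = 3.56·0.09/1.00e-06 = 320400 → turbulent (Re > 4000); f = 0.316/Re^0.25 = 0.316/320400^0.25 = 0.013282 (Blasius is strictly valid for Re ≲ 1e5; used here as the smooth-pipe estimate the problem specifies)
(b) Darcy-Weisbach: ΔP = f·(L/D)·½ρV²/1000 = 0.013282·(91/0.090)·½·1000·3.56²/1000 = 85.1 kPa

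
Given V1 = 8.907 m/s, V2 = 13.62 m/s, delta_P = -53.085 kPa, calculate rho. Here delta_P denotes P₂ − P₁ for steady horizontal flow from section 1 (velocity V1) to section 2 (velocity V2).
Formula: \Delta P = \frac{1}{2} \rho (V_1^2 - V_2^2)
Substituting knowns: -53.085 = 0.5·rho·(8.907² − 13.62²)/1000
Solving for rho: rho = 2·(-53.085·1000)/(8.907² − 13.62²) = 1000 kg/m³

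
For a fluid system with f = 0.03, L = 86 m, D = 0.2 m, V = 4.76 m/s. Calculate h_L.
Formula: h_L = f \frac{L}{D} \frac{V^2}{2g}
h_L = 0.03·(86/0.2)·4.76²/(2·9.81) = 14.9 m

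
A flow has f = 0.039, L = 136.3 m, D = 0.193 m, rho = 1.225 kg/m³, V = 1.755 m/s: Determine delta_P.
Formula: \Delta P = f \frac{L}{D} \frac{\rho V^2}{2}
delta_P = 0.039·(136.3/0.193)·0.5·1.225·1.755²/1000 = 0.05196 kPa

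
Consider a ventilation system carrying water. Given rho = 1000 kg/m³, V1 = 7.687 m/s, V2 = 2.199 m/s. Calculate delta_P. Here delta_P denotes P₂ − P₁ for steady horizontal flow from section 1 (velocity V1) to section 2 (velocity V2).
Formula: \Delta P = \frac{1}{2} \rho (V_1^2 - V_2^2)
delta_P = 0.5·1000·(7.687² − 2.199²)/1000 = 27.13 kPa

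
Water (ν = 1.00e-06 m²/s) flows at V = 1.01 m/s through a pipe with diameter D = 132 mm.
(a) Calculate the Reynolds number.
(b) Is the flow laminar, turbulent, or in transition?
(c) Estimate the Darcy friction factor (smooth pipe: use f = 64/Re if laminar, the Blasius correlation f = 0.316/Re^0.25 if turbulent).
(a) Re = V·D/ν = 1.01·0.132/1.00e-06 = 133320
(b) Flow regime: turbulent (Re > 4000)
(c) Friction factor: f = 0.316/Re^0.25 = 0.316/133320^0.25 = 0.01654 (Blasius is strictly valid for Re ≲ 1e5; used here as the smooth-pipe estimate the problem specifies)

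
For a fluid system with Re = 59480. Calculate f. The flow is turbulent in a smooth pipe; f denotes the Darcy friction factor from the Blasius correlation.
Formula: f = \frac{0.316}{Re^{0.25}}
f = 0.316/59480^0.25 = 0.02023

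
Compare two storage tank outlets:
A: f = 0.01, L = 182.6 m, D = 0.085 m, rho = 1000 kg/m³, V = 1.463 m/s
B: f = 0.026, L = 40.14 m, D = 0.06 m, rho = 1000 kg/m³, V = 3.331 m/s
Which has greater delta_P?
delta_P(A) = 22.99 kPa, delta_P(B) = 96.5 kPa. Answer: B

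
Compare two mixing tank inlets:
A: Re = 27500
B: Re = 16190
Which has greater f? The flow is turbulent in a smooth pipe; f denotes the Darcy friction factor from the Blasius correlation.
f(A) = 0.02454, f(B) = 0.02801. Answer: B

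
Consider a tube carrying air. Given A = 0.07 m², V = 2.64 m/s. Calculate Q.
Formula: Q = A V
Q = 0.07·2.64·1000 = 184.8 L/s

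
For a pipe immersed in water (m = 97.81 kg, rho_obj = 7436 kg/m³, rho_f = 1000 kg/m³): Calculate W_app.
Formula: W_{app} = mg\left(1 - \frac{\rho_f}{\rho_{obj}}\right)
W_app = 97.81·9.81·(1 − 1000/7436) = 830.5 N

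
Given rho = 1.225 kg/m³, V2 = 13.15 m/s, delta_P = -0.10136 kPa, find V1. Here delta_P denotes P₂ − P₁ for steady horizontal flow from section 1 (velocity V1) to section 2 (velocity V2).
Formula: \Delta P = \frac{1}{2} \rho (V_1^2 - V_2^2)
Substituting knowns: -0.10136 = 0.5·1.225·(V1² − 13.15²)/1000
Solving for V1: V1 = √(13.15² + 2·(-0.10136·1000)/1.225) = 2.727 m/s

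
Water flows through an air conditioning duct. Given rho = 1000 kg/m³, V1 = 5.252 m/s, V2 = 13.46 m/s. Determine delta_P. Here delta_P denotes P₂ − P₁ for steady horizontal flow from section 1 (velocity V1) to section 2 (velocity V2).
Formula: \Delta P = \frac{1}{2} \rho (V_1^2 - V_2^2)
delta_P = 0.5·1000·(5.252² − 13.46²)/1000 = -76.79 kPa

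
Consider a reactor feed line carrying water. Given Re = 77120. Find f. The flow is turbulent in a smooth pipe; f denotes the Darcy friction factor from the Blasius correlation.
Formula: f = \frac{0.316}{Re^{0.25}}
f = 0.316/77120^0.25 = 0.01896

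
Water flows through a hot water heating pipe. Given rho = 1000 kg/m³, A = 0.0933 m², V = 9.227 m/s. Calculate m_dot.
Formula: \dot{m} = \rho A V
m_dot = 1000·0.0933·9.227 = 860.9 kg/s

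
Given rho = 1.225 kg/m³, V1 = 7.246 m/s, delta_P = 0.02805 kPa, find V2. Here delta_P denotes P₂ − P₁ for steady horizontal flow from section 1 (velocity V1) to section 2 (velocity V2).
Formula: \Delta P = \frac{1}{2} \rho (V_1^2 - V_2^2)
Substituting knowns: 0.02805 = 0.5·1.225·(7.246² − V2²)/1000
Solving for V2: V2 = √(7.246² − 2·(0.02805·1000)/1.225) = 2.59 m/s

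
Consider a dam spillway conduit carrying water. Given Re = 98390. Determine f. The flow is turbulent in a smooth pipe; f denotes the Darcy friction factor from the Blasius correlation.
Formula: f = \frac{0.316}{Re^{0.25}}
f = 0.316/98390^0.25 = 0.01784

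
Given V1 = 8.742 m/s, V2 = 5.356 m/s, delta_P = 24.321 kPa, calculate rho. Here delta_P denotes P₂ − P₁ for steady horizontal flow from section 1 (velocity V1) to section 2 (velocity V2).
Formula: \Delta P = \frac{1}{2} \rho (V_1^2 - V_2^2)
Substituting knowns: 24.321 = 0.5·rho·(8.742² − 5.356²)/1000
Solving for rho: rho = 2·(24.321·1000)/(8.742² − 5.356²) = 1019 kg/m³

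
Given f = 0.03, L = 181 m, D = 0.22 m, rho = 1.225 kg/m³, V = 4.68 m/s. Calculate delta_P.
Formula: \Delta P = f \frac{L}{D} \frac{\rho V^2}{2}
delta_P = 0.03·(181/0.22)·0.5·1.225·4.68²/1000 = 0.3311 kPa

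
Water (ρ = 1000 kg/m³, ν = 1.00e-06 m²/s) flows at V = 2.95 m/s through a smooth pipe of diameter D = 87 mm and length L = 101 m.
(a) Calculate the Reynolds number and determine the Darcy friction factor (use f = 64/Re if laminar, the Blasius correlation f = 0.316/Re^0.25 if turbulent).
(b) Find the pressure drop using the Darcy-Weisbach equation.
(a) Re = V·D/ν = 2.95·0.087/1.00e-06 = 256650 → turbulent (Re > 4000); f = 0.316/Re^0.25 = 0.316/256650^0.25 = 0.01404 (Blasius is strictly valid for Re ≲ 1e5; used here as the smooth-pipe estimate the problem specifies)
(b) Darcy-Weisbach: ΔP = f·(L/D)·½ρV²/1000 = 0.01404·(101/0.087)·½·1000·2.95²/1000 = 70.92 kPa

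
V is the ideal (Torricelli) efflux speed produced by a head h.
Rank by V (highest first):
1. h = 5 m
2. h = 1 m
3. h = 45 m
Case 1: V = 9.905 m/s
Case 2: V = 4.429 m/s
Case 3: V = 29.71 m/s
Ranking (highest first): 3, 1, 2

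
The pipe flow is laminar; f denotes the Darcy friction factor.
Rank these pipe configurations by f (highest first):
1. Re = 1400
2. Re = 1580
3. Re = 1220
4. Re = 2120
Case 1: f = 0.04571
Case 2: f = 0.04051
Case 3: f = 0.05246
Case 4: f = 0.03019
Ranking (highest first): 3, 1, 2, 4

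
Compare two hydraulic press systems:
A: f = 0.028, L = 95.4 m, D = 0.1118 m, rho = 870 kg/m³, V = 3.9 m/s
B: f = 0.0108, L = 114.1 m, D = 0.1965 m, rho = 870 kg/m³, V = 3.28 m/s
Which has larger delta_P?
delta_P(A) = 158.1 kPa, delta_P(B) = 29.35 kPa. Answer: A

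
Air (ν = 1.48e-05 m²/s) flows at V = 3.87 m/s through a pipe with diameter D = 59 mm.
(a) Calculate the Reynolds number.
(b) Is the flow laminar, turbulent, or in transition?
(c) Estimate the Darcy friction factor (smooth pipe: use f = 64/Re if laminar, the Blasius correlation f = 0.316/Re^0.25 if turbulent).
(a) Re = V·D/ν = 3.87·0.059/1.48e-05 = 15428
(b) Flow regime: turbulent (Re > 4000)
(c) Friction factor: f = 0.316/Re^0.25 = 0.316/15428^0.25 = 0.02835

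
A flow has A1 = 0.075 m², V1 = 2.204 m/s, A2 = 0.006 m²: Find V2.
Formula: V_2 = \frac{A_1 V_1}{A_2}
V2 = 0.075·2.204/0.006 = 27.55 m/s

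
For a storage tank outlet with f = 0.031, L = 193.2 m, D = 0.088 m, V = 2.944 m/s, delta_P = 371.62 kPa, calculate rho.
Formula: \Delta P = f \frac{L}{D} \frac{\rho V^2}{2}
Substituting knowns: 371.62 = 0.031·(193.2/0.088)·0.5·rho·2.944²/1000
Solving for rho: rho = (371.62·1000)/(0.031·(193.2/0.088)·0.5·2.944²) = 1260 kg/m³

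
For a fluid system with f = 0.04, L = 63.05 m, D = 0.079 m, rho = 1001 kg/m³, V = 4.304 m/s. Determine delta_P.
Formula: \Delta P = f \frac{L}{D} \frac{\rho V^2}{2}
delta_P = 0.04·(63.05/0.079)·0.5·1001·4.304²/1000 = 296 kPa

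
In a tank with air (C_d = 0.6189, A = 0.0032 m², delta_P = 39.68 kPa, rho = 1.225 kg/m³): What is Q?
Formula: Q = C_d A \sqrt{\frac{2 \Delta P}{\rho}}
Q = 0.6189·0.0032·√(2·(39.68·1000)/1.225)·1000 = 504.1 L/s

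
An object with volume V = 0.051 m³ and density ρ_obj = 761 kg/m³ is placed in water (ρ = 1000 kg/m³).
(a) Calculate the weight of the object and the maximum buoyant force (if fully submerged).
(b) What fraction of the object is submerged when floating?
(a) W=rho_obj*g*V=761*9.81*0.051=380.7 N; F_B(max)=rho*g*V=1000*9.81*0.051=500.3 N
(b) Floating fraction=rho_obj/rho=761/1000=0.761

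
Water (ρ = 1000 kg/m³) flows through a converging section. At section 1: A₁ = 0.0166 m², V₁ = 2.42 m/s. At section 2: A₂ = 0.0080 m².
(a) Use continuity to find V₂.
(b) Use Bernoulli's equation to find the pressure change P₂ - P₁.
(a) Continuity: A₁V₁=A₂V₂ -> V₂=A₁V₁/A₂=0.0166*2.42/0.0080=5.02 m/s
(b) Bernoulli: P₂-P₁=0.5*rho*(V₁^2-V₂^2)/1000=0.5*1000*(2.42^2-5.02^2)/1000=-9.672 kPa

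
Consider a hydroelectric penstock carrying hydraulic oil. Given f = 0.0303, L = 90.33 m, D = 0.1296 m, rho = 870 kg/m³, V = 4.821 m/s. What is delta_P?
Formula: \Delta P = f \frac{L}{D} \frac{\rho V^2}{2}
delta_P = 0.0303·(90.33/0.1296)·0.5·870·4.821²/1000 = 213.5 kPa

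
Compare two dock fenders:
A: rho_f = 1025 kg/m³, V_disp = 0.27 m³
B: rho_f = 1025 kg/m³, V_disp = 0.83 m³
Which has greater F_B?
F_B(A) = 2715 N, F_B(B) = 8346 N. Answer: B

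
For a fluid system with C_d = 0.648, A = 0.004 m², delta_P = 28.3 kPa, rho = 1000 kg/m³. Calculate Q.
Formula: Q = C_d A \sqrt{\frac{2 \Delta P}{\rho}}
Q = 0.648·0.004·√(2·(28.3·1000)/1000)·1000 = 19.5 L/s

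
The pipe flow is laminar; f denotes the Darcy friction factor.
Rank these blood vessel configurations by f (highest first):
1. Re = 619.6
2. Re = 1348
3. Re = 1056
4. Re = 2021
Case 1: f = 0.1033
Case 2: f = 0.04748
Case 3: f = 0.06061
Case 4: f = 0.03167
Ranking (highest first): 1, 3, 2, 4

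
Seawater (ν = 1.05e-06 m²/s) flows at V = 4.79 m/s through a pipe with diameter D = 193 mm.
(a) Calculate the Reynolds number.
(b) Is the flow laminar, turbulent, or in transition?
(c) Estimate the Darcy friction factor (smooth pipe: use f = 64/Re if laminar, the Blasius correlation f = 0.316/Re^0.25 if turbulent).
(a) Re = V·D/ν = 4.79·0.193/1.05e-06 = 880450
(b) Flow regime: turbulent (Re > 4000)
(c) Friction factor: f = 0.316/Re^0.25 = 0.316/880450^0.25 = 0.01032 (Blasius is strictly valid for Re ≲ 1e5; used here as the smooth-pipe estimate the problem specifies)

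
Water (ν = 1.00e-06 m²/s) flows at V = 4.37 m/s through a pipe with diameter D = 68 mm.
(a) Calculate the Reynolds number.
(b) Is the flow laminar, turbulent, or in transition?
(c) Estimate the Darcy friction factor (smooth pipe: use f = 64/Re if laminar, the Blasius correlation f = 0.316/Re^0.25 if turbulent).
(a) Re = V·D/ν = 4.37·0.068/1.00e-06 = 297160
(b) Flow regime: turbulent (Re > 4000)
(c) Friction factor: f = 0.316/Re^0.25 = 0.316/297160^0.25 = 0.01353 (Blasius is strictly valid for Re ≲ 1e5; used here as the smooth-pipe estimate the problem specifies)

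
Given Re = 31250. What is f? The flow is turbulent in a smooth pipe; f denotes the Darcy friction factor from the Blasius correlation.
Formula: f = \frac{0.316}{Re^{0.25}}
f = 0.316/31250^0.25 = 0.02377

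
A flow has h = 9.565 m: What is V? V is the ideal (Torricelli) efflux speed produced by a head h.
Formula: V = \sqrt{2 g h}
V = √(2·9.81·9.565) = 13.7 m/s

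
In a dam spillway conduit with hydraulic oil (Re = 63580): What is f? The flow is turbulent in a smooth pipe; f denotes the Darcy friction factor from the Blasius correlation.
Formula: f = \frac{0.316}{Re^{0.25}}
f = 0.316/63580^0.25 = 0.0199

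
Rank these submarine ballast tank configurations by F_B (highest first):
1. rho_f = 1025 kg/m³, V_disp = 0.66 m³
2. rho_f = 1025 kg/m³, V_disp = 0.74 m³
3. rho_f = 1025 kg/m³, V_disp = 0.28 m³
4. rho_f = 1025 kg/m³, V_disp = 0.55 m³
Case 1: F_B = 6636 N
Case 2: F_B = 7441 N
Case 3: F_B = 2815 N
Case 4: F_B = 5530 N
Ranking (highest first): 2, 1, 4, 3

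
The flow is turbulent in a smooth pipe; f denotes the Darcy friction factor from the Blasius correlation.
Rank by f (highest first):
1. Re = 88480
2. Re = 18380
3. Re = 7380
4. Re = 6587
Case 1: f = 0.01832
Case 2: f = 0.02714
Case 3: f = 0.03409
Case 4: f = 0.03508
Ranking (highest first): 4, 3, 2, 1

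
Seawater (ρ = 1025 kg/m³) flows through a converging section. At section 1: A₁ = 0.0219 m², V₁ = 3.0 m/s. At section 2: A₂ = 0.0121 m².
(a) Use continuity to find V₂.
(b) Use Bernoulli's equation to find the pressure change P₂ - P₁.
(a) Continuity: A₁V₁=A₂V₂ -> V₂=A₁V₁/A₂=0.0219*3.0/0.0121=5.43 m/s
(b) Bernoulli: P₂-P₁=0.5*rho*(V₁^2-V₂^2)/1000=0.5*1025*(3.0^2-5.43^2)/1000=-10.5 kPa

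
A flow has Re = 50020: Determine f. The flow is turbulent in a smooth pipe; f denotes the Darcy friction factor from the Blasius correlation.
Formula: f = \frac{0.316}{Re^{0.25}}
f = 0.316/50020^0.25 = 0.02113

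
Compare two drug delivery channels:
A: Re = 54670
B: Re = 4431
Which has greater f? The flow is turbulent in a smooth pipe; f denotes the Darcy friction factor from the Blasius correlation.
f(A) = 0.02067, f(B) = 0.03873. Answer: B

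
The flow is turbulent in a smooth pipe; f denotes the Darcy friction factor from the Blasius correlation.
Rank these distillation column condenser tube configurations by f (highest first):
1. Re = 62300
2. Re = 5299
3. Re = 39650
Case 1: f = 0.02
Case 2: f = 0.03704
Case 3: f = 0.02239
Ranking (highest first): 2, 3, 1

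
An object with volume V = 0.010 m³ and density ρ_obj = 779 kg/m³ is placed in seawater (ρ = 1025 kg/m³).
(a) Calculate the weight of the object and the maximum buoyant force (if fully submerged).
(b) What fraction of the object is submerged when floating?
(a) W=rho_obj*g*V=779*9.81*0.010=76.4 N; F_B(max)=rho*g*V=1025*9.81*0.010=100.6 N
(b) Floating fraction=rho_obj/rho=779/1025=0.760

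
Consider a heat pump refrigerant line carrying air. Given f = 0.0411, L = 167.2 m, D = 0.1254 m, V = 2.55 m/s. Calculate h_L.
Formula: h_L = f \frac{L}{D} \frac{V^2}{2g}
h_L = 0.0411·(167.2/0.1254)·2.55²/(2·9.81) = 18.16 m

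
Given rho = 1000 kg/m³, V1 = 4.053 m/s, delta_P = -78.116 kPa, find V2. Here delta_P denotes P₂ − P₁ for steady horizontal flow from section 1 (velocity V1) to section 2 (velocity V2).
Formula: \Delta P = \frac{1}{2} \rho (V_1^2 - V_2^2)
Substituting knowns: -78.116 = 0.5·1000·(4.053² − V2²)/1000
Solving for V2: V2 = √(4.053² − 2·(-78.116·1000)/1000) = 13.14 m/s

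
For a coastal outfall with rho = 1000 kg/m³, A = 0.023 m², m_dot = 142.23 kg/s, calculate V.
Formula: \dot{m} = \rho A V
Substituting knowns: 142.23 = 1000·0.023·V
Solving for V: V = 142.23/(1000·0.023) = 6.184 m/s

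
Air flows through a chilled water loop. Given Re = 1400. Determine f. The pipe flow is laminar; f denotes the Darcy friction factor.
Formula: f = \frac{64}{Re}
f = 64/1400 = 0.04571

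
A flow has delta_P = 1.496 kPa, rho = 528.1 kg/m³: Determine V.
Formula: V = \sqrt{\frac{2 \Delta P}{\rho}}
V = √(2·(1.496·1000)/528.1) = 2.38 m/s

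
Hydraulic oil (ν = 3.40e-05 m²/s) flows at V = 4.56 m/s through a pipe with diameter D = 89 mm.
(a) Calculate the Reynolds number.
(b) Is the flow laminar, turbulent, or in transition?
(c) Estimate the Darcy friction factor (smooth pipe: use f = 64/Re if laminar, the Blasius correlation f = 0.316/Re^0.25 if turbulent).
(a) Re = V·D/ν = 4.56·0.089/3.40e-05 = 11936
(b) Flow regime: turbulent (Re > 4000)
(c) Friction factor: f = 0.316/Re^0.25 = 0.316/11936^0.25 = 0.03023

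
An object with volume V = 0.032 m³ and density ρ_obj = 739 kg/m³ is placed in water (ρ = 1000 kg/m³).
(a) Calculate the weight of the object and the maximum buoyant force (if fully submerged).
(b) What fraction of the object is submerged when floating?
(a) W=rho_obj*g*V=739*9.81*0.032=232.0 N; F_B(max)=rho*g*V=1000*9.81*0.032=313.9 N
(b) Floating fraction=rho_obj/rho=739/1000=0.739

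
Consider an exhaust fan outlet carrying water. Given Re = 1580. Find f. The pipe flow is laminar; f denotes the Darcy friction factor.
Formula: f = \frac{64}{Re}
f = 64/1580 = 0.04051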